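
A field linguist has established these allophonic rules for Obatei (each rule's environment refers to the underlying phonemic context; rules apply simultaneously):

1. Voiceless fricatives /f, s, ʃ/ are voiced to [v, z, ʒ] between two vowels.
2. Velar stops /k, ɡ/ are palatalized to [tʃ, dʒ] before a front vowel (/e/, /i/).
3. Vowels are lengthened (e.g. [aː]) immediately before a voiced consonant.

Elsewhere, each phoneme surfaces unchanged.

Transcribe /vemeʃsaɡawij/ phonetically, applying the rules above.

[veːmeʃsaːɡaːwiːj]

/v/ (word-initial) is unaffected → [v].
/e/ meets the environment for rule 3 (before a voiced consonant) → [eː].
/m/ — not in any rule's target class → [m].
/e/ (between /m/ and /ʃ/) is in the target of rule 3 but the environment (before a voiced consonant) is not met → [e].
/ʃ/ (between /e/ and /s/) fails the environment for rule 1, so it stays [ʃ].
/s/ (between /ʃ/ and /a/): rule 1 targets it, but not between two vowels → unchanged [s].
/a/ (between /s/ and /ɡ/): before a voiced consonant, so rule 3 applies → [aː].
/ɡ/ (between /a/ and /a/): rule 2 targets it, but not before a front vowel → unchanged [ɡ].
/a/ (between /ɡ/ and /w/): before a voiced consonant, so rule 3 applies → [aː].
/w/ (between /a/ and /i/) is unaffected → [w].
/i/ meets the environment for rule 3 (before a voiced consonant) → [iː].
/j/ (word-final): no rule targets it → [j].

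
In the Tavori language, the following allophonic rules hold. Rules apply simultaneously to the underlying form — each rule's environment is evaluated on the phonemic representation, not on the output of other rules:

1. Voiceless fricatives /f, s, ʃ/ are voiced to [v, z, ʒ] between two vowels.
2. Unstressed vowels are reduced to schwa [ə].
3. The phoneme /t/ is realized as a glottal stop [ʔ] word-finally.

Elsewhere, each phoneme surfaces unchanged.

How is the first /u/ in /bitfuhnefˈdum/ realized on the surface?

/u/ meets the environment for rule 2 (in an unstressed syllable) → [ə].

[ə]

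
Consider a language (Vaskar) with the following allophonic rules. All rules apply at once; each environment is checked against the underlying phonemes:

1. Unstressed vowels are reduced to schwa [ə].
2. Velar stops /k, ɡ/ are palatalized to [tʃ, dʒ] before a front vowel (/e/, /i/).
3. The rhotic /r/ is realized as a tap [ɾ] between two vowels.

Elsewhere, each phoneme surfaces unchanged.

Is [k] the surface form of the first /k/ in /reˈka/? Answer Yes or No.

/k/ — between /e/ and /a/; rule 2 does not apply here → [k].
The actual realization is [k], which matches [k].

Yes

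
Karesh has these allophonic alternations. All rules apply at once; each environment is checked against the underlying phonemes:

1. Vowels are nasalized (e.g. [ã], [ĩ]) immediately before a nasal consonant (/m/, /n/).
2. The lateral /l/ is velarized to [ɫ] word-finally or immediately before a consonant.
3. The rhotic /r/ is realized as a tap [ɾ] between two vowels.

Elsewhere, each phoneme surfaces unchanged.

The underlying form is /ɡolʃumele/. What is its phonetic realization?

[ɡoɫʃũmele]

/ɡ/ (word-initial) is unaffected → [ɡ].
/o/ (between /ɡ/ and /l/) is in the target of rule 1 but the environment (before a nasal consonant) is not met → [o].
/l/ (between /o/ and /ʃ/): word-finally or immediately before a consonant, so rule 2 applies → [ɫ].
/ʃ/ stays [ʃ].
/u/ meets the environment for rule 1 (before a nasal consonant) → [ũ].
/m/ — not in any rule's target class → [m].
/e/ (between /m/ and /l/) is in the target of rule 1 but the environment (before a nasal consonant) is not met → [e].
/l/ (between /e/ and /e/) fails the environment for rule 2, so it stays [l].
/e/ — word-final; rule 1 does not apply here → [e].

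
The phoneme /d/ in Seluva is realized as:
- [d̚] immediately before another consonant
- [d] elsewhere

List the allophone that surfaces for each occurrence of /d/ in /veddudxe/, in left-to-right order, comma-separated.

Occurrence 1 (position 3): immediately before another consonant → [d̚].
Occurrence 2 (position 4): no conditioning environment matches → elsewhere allophone [d].
Occurrence 3 (position 6): immediately before another consonant → [d̚].

[d̚], [d], [d̚]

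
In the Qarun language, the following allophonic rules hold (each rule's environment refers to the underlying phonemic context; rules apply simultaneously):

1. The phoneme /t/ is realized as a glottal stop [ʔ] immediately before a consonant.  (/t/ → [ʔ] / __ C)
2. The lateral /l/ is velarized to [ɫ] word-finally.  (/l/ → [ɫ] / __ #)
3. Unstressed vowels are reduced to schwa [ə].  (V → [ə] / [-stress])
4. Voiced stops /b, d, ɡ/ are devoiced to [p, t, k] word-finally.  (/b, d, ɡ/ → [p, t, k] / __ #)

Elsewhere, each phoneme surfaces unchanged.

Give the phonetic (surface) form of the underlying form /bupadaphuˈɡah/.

/b/ — word-initial; rule 4 does not apply here → [b].
Rule 3 applies to /u/ (between /b/ and /p/: in an unstressed syllable) → [ə].
/p/ (between /u/ and /a/) is unaffected → [p].
/a/ — between /p/ and /d/, in an unstressed syllable — surfaces as [ə] (rule 3).
/d/ (between /a/ and /a/): rule 4 targets it, but not word-finally → unchanged [d].
Rule 3 applies to /a/ (between /d/ and /p/: in an unstressed syllable) → [ə].
/p/ stays [p].
/h/ (between /p/ and /u/): no rule targets it → [h].
/u/ meets the environment for rule 3 (in an unstressed syllable) → [ə].
/ɡ/ (between /u/ and /a/) fails the environment for rule 4, so it stays [ɡ].
/a/ (between /ɡ/ and /h/) is in the target of rule 3 but the environment (in an unstressed syllable) is not met → [a].
/h/ — not in any rule's target class → [h].

[bəpədəphəˈɡah]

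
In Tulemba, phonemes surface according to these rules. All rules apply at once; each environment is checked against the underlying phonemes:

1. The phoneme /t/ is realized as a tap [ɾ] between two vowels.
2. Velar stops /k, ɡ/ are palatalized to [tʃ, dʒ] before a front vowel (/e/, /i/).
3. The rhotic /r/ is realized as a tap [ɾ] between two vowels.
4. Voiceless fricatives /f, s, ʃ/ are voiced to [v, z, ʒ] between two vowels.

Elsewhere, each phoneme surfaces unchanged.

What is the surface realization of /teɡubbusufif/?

/t/ — word-initial; rule 1 does not apply here → [t].
/ɡ/ (between /e/ and /u/): rule 2 targets it, but not before a front vowel → unchanged [ɡ].
/s/ (between /u/ and /u/): between two vowels, so rule 4 applies → [z].
/f/ (between /u/ and /i/) occurs between two vowels → [v] by rule 4.
/f/ (word-final) fails the environment for rule 4, so it stays [f].

[teɡubbuzuvif]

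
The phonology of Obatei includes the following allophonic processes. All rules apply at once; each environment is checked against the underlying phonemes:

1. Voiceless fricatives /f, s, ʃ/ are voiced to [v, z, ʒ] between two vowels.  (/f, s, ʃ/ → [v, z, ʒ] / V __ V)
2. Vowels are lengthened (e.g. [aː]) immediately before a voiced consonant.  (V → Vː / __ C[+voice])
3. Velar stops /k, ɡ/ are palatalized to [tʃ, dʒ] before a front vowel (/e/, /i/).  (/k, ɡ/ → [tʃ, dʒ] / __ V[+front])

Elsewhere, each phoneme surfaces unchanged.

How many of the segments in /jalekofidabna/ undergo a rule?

4

Segments that undergo a rule: /a/ → [aː] (rule 2); /f/ → [v] (rule 1); /i/ → [iː] (rule 2); /a/ → [aː] (rule 2).
All other segments surface unchanged.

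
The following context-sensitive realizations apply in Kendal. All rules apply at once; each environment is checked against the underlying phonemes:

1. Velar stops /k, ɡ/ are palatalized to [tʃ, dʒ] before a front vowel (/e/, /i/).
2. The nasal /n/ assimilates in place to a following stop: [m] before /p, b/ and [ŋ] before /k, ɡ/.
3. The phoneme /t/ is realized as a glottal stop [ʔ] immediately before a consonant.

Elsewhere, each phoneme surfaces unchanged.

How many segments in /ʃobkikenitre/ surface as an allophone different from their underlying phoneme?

Segments that undergo a rule: /k/ → [tʃ] (rule 1); /k/ → [tʃ] (rule 1); /t/ → [ʔ] (rule 3).
All other segments surface unchanged.

3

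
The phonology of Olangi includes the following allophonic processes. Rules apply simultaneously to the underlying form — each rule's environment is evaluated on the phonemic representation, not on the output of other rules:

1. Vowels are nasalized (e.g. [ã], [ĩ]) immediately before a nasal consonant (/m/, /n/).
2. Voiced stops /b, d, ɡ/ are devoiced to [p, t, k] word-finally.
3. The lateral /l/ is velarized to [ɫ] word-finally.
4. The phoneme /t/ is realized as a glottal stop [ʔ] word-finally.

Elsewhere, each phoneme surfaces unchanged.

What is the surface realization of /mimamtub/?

/m/ — not in any rule's target class → [m].
/i/ — between /m/ and /m/, before a nasal consonant — surfaces as [ĩ] (rule 1).
/m/ stays [m].
/a/ meets the environment for rule 1 (before a nasal consonant) → [ã].
/m/ — not in any rule's target class → [m].
/t/ (between /m/ and /u/): rule 4 targets it, but not word-finally → unchanged [t].
/u/ (between /t/ and /b/): rule 1 targets it, but not before a nasal consonant → unchanged [u].
/b/ meets the environment for rule 2 (word-finally) → [p].

[mĩmãmtup]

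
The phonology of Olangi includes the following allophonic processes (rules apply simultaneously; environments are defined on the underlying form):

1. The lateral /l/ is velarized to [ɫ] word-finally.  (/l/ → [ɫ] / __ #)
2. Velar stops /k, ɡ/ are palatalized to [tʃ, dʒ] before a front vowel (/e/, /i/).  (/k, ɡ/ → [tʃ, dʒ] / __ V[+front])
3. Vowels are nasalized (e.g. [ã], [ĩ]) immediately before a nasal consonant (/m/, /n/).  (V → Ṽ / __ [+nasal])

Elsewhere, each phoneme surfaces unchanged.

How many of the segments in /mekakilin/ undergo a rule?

2

Segments that undergo a rule: /k/ → [tʃ] (rule 2); /i/ → [ĩ] (rule 3).
All other segments surface unchanged.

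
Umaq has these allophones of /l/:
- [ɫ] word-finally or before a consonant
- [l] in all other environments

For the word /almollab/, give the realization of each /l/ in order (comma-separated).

Occurrence 1 (position 2): word-finally or before a consonant → [ɫ].
Occurrence 2 (position 5): word-finally or before a consonant → [ɫ].
Occurrence 3 (position 6): no conditioning environment matches → elsewhere allophone [l].

[ɫ], [ɫ], [l]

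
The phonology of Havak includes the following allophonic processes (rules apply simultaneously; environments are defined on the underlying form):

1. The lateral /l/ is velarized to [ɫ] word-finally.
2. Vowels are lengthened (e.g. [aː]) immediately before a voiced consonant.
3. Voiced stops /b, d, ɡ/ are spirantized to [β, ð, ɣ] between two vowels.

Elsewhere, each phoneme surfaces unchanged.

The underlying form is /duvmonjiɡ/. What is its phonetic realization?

[duːvmoːnjiːɡ]

/d/ (word-initial): rule 3 targets it, but not between two vowels → unchanged [d].
/u/ — between /d/ and /v/, before a voiced consonant — surfaces as [uː] (rule 2).
/v/ (between /u/ and /m/): no rule targets it → [v].
/m/ stays [m].
/o/ — between /m/ and /n/, before a voiced consonant — surfaces as [oː] (rule 2).
/n/ (between /o/ and /j/): no rule targets it → [n].
/j/ (between /n/ and /i/): no rule targets it → [j].
/i/ (between /j/ and /ɡ/): before a voiced consonant, so rule 2 applies → [iː].
/ɡ/ (word-final) fails the environment for rule 3, so it stays [ɡ].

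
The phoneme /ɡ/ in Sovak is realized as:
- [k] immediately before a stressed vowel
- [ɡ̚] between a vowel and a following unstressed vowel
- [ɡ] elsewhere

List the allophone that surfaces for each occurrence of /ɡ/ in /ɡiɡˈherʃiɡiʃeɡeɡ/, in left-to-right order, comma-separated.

Occurrence 1 (position 1): no conditioning environment matches → elsewhere allophone [ɡ].
Occurrence 2 (position 3): no conditioning environment matches → elsewhere allophone [ɡ].
Occurrence 3 (position 9): between a vowel and a following unstressed vowel → [ɡ̚].
Occurrence 4 (position 13): between a vowel and a following unstressed vowel → [ɡ̚].
Occurrence 5 (position 15): no conditioning environment matches → elsewhere allophone [ɡ].

[ɡ], [ɡ], [ɡ̚], [ɡ̚], [ɡ]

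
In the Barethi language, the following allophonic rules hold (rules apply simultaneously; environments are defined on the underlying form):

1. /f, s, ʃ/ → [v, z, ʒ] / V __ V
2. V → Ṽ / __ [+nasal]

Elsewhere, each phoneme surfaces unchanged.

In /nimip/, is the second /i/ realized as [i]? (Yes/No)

Yes

/i/ — between /m/ and /p/; rule 2 does not apply here → [i].
The actual realization is [i], which matches [i].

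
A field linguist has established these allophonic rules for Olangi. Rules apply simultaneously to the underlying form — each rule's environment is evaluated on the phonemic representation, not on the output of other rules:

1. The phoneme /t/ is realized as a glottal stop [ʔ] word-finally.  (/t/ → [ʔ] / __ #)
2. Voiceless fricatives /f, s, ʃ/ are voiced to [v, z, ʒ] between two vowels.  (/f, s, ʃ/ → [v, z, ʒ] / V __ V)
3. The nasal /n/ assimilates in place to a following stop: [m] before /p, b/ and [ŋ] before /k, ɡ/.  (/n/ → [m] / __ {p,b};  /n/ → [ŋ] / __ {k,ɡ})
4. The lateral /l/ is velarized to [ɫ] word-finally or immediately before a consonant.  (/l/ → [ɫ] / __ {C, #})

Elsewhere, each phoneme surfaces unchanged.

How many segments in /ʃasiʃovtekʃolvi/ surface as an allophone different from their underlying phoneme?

3

Segments that undergo a rule: /s/ → [z] (rule 2); /ʃ/ → [ʒ] (rule 2); /l/ → [ɫ] (rule 4).
All other segments surface unchanged.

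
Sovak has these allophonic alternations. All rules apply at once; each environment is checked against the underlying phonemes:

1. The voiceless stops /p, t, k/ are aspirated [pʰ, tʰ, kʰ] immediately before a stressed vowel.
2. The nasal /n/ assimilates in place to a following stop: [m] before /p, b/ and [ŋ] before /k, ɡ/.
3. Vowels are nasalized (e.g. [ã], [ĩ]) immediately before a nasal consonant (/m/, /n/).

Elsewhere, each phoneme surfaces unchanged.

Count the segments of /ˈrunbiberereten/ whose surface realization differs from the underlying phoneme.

3

Segments that undergo a rule: /u/ → [ũ] (rule 3); /n/ → [m] (rule 2); /e/ → [ẽ] (rule 3).
All other segments surface unchanged.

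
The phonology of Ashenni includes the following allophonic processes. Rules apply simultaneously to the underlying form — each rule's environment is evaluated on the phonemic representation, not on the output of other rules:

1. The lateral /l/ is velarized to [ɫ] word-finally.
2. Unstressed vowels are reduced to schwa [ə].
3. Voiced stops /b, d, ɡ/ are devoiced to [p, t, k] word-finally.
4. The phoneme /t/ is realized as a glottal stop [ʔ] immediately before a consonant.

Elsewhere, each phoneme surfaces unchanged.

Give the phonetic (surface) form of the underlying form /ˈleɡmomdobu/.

[ˈleɡməmdəbə]

/l/ — word-initial; rule 1 does not apply here → [l].
/e/ — between /l/ and /ɡ/; rule 2 does not apply here → [e].
/ɡ/ (between /e/ and /m/) fails the environment for rule 3, so it stays [ɡ].
Rule 2 applies to /o/ (between /m/ and /m/: in an unstressed syllable) → [ə].
/d/ (between /m/ and /o/) fails the environment for rule 3, so it stays [d].
/o/ (between /d/ and /b/): in an unstressed syllable, so rule 2 applies → [ə].
/b/ — between /o/ and /u/; rule 3 does not apply here → [b].
Rule 2 applies to /u/ (word-final: in an unstressed syllable) → [ə].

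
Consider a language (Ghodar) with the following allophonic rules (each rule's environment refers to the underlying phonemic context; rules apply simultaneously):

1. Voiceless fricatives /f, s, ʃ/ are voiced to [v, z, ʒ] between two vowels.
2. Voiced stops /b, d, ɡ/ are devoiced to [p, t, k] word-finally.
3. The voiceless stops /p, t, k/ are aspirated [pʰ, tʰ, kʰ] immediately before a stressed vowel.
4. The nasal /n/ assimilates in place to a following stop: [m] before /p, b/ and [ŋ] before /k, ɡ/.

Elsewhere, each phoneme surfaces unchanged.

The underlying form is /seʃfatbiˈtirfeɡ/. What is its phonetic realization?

[seʃfatbiˈtʰirfek]

/s/ (word-initial): rule 1 targets it, but not between two vowels → unchanged [s].
/e/ (between /s/ and /ʃ/): no rule targets it → [e].
/ʃ/ (between /e/ and /f/) is in the target of rule 1 but the environment (between two vowels) is not met → [ʃ].
/f/ (between /ʃ/ and /a/): rule 1 targets it, but not between two vowels → unchanged [f].
/a/ (between /f/ and /t/) is unaffected → [a].
/t/ (between /a/ and /b/) fails the environment for rule 3, so it stays [t].
/b/ (between /t/ and /i/) is in the target of rule 2 but the environment (word-finally) is not met → [b].
/i/ — not in any rule's target class → [i].
/t/ — between /i/ and /i/, immediately before a stressed vowel — surfaces as [tʰ] (rule 3).
/i/ stays [i].
/r/ (between /i/ and /f/): no rule targets it → [r].
/f/ (between /r/ and /e/) is in the target of rule 1 but the environment (between two vowels) is not met → [f].
/e/ — not in any rule's target class → [e].
/ɡ/ (word-final): word-finally, so rule 2 applies → [k].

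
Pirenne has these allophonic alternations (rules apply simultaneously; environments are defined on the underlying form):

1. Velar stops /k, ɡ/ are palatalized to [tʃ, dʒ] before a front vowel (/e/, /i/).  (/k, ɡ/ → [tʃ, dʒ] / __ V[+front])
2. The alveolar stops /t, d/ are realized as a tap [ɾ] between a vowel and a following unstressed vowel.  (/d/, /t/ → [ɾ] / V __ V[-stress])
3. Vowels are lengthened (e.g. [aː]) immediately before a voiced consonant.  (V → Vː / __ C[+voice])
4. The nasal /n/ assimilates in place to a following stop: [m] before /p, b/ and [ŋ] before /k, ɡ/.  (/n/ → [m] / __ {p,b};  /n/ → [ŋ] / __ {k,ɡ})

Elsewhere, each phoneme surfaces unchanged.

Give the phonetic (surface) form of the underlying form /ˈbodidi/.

[ˈboːɾiːɾi]

/b/ — not in any rule's target class → [b].
/o/ — between /b/ and /d/, before a voiced consonant — surfaces as [oː] (rule 3).
/d/ (between /o/ and /i/): between a vowel and a following unstressed vowel, so rule 2 applies → [ɾ].
/i/ (between /d/ and /d/) occurs before a voiced consonant → [iː] by rule 3.
/d/ (between /i/ and /i/): between a vowel and a following unstressed vowel, so rule 2 applies → [ɾ].
/i/ (word-final) fails the environment for rule 3, so it stays [i].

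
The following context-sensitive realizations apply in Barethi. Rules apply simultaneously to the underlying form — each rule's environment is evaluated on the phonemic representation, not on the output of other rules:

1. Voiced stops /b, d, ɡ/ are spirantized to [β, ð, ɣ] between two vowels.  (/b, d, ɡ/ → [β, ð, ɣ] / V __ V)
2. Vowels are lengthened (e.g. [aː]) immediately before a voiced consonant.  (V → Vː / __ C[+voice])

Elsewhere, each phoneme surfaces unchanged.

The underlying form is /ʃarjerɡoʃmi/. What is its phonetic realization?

/ʃ/ (word-initial): no rule targets it → [ʃ].
/a/ (between /ʃ/ and /r/): before a voiced consonant, so rule 2 applies → [aː].
/r/ (between /a/ and /j/) is unaffected → [r].
/j/ (between /r/ and /e/) is unaffected → [j].
/e/ (between /j/ and /r/): before a voiced consonant, so rule 2 applies → [eː].
/r/ (between /e/ and /ɡ/): no rule targets it → [r].
/ɡ/ (between /r/ and /o/) is in the target of rule 1 but the environment (between two vowels) is not met → [ɡ].
/o/ (between /ɡ/ and /ʃ/): rule 2 targets it, but not before a voiced consonant → unchanged [o].
/ʃ/ stays [ʃ].
/m/ (between /ʃ/ and /i/) is unaffected → [m].
/i/ (word-final) is in the target of rule 2 but the environment (before a voiced consonant) is not met → [i].

[ʃaːrjeːrɡoʃmi]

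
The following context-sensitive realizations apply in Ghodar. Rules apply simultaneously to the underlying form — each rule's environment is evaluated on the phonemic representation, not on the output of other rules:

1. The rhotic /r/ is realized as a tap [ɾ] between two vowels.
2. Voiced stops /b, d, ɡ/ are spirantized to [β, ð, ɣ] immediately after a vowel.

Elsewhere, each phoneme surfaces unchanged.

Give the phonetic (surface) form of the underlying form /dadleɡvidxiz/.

[daðleɣviðxiz]

/d/ (word-initial) is in the target of rule 2 but the environment (immediately after a vowel) is not met → [d].
/d/ — between /a/ and /l/, immediately after a vowel — surfaces as [ð] (rule 2).
/ɡ/ (between /e/ and /v/): immediately after a vowel, so rule 2 applies → [ɣ].
/d/ (between /i/ and /x/) occurs immediately after a vowel → [ð] by rule 2.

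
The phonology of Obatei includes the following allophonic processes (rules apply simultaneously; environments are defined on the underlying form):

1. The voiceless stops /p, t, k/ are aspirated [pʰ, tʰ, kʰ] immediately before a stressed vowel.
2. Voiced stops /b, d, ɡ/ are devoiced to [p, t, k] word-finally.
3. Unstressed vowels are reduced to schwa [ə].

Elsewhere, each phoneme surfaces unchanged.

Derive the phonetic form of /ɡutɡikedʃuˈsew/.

/ɡ/ (word-initial) fails the environment for rule 2, so it stays [ɡ].
/u/ (between /ɡ/ and /t/) occurs in an unstressed syllable → [ə] by rule 3.
/t/ (between /u/ and /ɡ/) is in the target of rule 1 but the environment (immediately before a stressed vowel) is not met → [t].
/ɡ/ (between /t/ and /i/): rule 2 targets it, but not word-finally → unchanged [ɡ].
Rule 3 applies to /i/ (between /ɡ/ and /k/: in an unstressed syllable) → [ə].
/k/ (between /i/ and /e/) fails the environment for rule 1, so it stays [k].
/e/ (between /k/ and /d/): in an unstressed syllable, so rule 3 applies → [ə].
/d/ (between /e/ and /ʃ/): rule 2 targets it, but not word-finally → unchanged [d].
/ʃ/ — not in any rule's target class → [ʃ].
/u/ meets the environment for rule 3 (in an unstressed syllable) → [ə].
/s/ — not in any rule's target class → [s].
/e/ (between /s/ and /w/) fails the environment for rule 3, so it stays [e].
/w/ stays [w].

[ɡətɡəkədʃəˈsew]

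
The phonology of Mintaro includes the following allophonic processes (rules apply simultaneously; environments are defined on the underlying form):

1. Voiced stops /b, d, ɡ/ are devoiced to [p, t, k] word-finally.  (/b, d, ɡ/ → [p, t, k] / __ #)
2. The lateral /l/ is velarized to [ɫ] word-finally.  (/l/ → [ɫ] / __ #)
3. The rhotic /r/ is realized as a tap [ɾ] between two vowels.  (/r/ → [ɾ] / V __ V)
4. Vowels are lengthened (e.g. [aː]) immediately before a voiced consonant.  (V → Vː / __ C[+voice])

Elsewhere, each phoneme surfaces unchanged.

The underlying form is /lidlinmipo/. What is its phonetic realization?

/l/ (word-initial) fails the environment for rule 2, so it stays [l].
/i/ (between /l/ and /d/) occurs before a voiced consonant → [iː] by rule 4.
/d/ — between /i/ and /l/; rule 1 does not apply here → [d].
/l/ — between /d/ and /i/; rule 2 does not apply here → [l].
/i/ meets the environment for rule 4 (before a voiced consonant) → [iː].
/i/ (between /m/ and /p/) is in the target of rule 4 but the environment (before a voiced consonant) is not met → [i].
/o/ (word-final) fails the environment for rule 4, so it stays [o].

[liːdliːnmipo]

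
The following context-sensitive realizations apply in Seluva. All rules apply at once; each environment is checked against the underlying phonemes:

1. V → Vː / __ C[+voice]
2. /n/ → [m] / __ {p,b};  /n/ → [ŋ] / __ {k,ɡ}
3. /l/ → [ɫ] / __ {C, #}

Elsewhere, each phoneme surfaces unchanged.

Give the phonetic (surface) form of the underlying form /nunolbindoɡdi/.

[nuːnoːɫbiːndoːɡdi]

/n/ (word-initial) is in the target of rule 2 but the environment (before a labial or velar stop) is not met → [n].
/u/ (between /n/ and /n/) occurs before a voiced consonant → [uː] by rule 1.
/n/ (between /u/ and /o/) fails the environment for rule 2, so it stays [n].
Rule 1 applies to /o/ (between /n/ and /l/: before a voiced consonant) → [oː].
/l/ (between /o/ and /b/) occurs word-finally or immediately before a consonant → [ɫ] by rule 3.
/b/ (between /l/ and /i/): no rule targets it → [b].
/i/ (between /b/ and /n/) occurs before a voiced consonant → [iː] by rule 1.
/n/ — between /i/ and /d/; rule 2 does not apply here → [n].
/d/ — not in any rule's target class → [d].
Rule 1 applies to /o/ (between /d/ and /ɡ/: before a voiced consonant) → [oː].
/ɡ/ — not in any rule's target class → [ɡ].
/d/ stays [d].
/i/ (word-final): rule 1 targets it, but not before a voiced consonant → unchanged [i].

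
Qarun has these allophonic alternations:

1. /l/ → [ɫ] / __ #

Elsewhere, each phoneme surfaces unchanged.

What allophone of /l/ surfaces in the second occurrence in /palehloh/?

[l]

/l/ — between /h/ and /o/; rule 1 does not apply here → [l].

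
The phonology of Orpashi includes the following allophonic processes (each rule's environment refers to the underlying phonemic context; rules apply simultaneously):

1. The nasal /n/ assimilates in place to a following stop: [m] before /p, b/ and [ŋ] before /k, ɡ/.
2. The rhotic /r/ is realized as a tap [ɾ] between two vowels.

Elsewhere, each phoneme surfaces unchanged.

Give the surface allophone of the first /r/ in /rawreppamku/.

/r/ (word-initial) is in the target of rule 2 but the environment (between two vowels) is not met → [r].

[r]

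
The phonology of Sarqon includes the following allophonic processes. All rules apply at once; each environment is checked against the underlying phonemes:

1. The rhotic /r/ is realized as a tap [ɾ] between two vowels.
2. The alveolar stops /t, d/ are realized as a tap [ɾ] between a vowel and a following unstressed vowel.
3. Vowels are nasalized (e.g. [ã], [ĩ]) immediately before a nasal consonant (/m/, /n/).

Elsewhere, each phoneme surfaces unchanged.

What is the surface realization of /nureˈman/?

[nuɾẽˈmãn]

/n/ (word-initial) is unaffected → [n].
/u/ (between /n/ and /r/) fails the environment for rule 3, so it stays [u].
Rule 1 applies to /r/ (between /u/ and /e/: between two vowels) → [ɾ].
/e/ (between /r/ and /m/) occurs before a nasal consonant → [ẽ] by rule 3.
/m/ (between /e/ and /a/): no rule targets it → [m].
/a/ — between /m/ and /n/, before a nasal consonant — surfaces as [ã] (rule 3).
/n/ (word-final) is unaffected → [n].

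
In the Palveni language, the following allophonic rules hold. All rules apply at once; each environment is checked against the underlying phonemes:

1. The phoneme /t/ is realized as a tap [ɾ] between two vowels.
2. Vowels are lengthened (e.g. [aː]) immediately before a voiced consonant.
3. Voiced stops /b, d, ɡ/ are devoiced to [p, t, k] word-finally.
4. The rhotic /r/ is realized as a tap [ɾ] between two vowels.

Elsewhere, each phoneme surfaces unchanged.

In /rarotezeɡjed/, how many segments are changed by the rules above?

Segments that undergo a rule: /a/ → [aː] (rule 2); /r/ → [ɾ] (rule 4); /t/ → [ɾ] (rule 1); /e/ → [eː] (rule 2); /e/ → [eː] (rule 2); /e/ → [eː] (rule 2); /d/ → [t] (rule 3).
All other segments surface unchanged.

7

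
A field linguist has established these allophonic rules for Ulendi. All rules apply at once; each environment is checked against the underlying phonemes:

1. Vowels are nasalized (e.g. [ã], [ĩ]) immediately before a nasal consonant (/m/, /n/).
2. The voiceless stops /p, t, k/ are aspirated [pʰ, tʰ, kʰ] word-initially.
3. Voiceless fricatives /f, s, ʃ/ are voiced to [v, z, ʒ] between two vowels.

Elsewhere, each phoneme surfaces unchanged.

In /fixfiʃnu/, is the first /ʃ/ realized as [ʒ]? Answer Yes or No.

No

/ʃ/ (between /i/ and /n/) fails the environment for rule 3, so it stays [ʃ].
The actual realization is [ʃ], not [ʒ].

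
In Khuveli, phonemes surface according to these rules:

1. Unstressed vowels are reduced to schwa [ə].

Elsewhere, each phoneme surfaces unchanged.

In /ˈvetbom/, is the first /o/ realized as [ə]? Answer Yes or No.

Yes

/o/ (between /b/ and /m/) occurs in an unstressed syllable → [ə] by rule 1.
The actual realization is [ə], which matches [ə].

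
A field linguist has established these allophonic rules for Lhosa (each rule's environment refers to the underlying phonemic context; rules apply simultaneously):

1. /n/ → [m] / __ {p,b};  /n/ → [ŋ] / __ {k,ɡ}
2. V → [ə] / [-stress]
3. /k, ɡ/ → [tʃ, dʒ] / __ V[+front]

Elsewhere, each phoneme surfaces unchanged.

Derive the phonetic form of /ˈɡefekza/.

/ɡ/ — word-initial, before a front vowel — surfaces as [dʒ] (rule 3).
/e/ (between /ɡ/ and /f/): rule 2 targets it, but not in an unstressed syllable → unchanged [e].
/f/ stays [f].
/e/ (between /f/ and /k/): in an unstressed syllable, so rule 2 applies → [ə].
/k/ (between /e/ and /z/) fails the environment for rule 3, so it stays [k].
/z/ (between /k/ and /a/): no rule targets it → [z].
/a/ meets the environment for rule 2 (in an unstressed syllable) → [ə].

[ˈdʒefəkzə]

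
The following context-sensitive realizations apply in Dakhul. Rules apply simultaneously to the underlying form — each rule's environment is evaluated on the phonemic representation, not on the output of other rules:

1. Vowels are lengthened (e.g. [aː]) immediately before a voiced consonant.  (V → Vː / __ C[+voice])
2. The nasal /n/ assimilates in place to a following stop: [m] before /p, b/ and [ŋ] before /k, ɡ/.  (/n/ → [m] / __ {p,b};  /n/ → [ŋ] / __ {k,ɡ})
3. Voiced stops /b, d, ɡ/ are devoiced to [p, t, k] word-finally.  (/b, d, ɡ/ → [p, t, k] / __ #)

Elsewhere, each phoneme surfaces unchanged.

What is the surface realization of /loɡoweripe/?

[loːɡoːweːripe]

/l/ stays [l].
Rule 1 applies to /o/ (between /l/ and /ɡ/: before a voiced consonant) → [oː].
/ɡ/ — between /o/ and /o/; rule 3 does not apply here → [ɡ].
Rule 1 applies to /o/ (between /ɡ/ and /w/: before a voiced consonant) → [oː].
/w/ (between /o/ and /e/): no rule targets it → [w].
/e/ (between /w/ and /r/): before a voiced consonant, so rule 1 applies → [eː].
/r/ (between /e/ and /i/): no rule targets it → [r].
/i/ (between /r/ and /p/) is in the target of rule 1 but the environment (before a voiced consonant) is not met → [i].
/p/ — not in any rule's target class → [p].
/e/ (word-final): rule 1 targets it, but not before a voiced consonant → unchanged [e].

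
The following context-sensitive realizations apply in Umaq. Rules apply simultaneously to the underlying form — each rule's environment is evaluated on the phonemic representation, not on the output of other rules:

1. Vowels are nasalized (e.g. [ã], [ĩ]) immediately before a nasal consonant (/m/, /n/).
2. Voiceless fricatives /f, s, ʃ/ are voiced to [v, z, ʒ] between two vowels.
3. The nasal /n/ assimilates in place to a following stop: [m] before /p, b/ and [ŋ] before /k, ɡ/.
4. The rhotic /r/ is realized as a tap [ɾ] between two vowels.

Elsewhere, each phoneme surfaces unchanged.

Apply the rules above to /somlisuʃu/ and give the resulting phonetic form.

[sõmlizuʒu]

/s/ — word-initial; rule 2 does not apply here → [s].
/o/ (between /s/ and /m/): before a nasal consonant, so rule 1 applies → [õ].
/i/ (between /l/ and /s/) is in the target of rule 1 but the environment (before a nasal consonant) is not met → [i].
/s/ — between /i/ and /u/, between two vowels — surfaces as [z] (rule 2).
/u/ — between /s/ and /ʃ/; rule 1 does not apply here → [u].
/ʃ/ meets the environment for rule 2 (between two vowels) → [ʒ].
/u/ (word-final) fails the environment for rule 1, so it stays [u].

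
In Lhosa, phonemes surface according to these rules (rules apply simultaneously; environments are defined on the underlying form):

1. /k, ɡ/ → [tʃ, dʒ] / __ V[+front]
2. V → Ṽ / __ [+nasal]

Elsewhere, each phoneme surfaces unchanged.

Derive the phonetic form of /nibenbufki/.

/n/ (word-initial) is unaffected → [n].
/i/ (between /n/ and /b/) is in the target of rule 2 but the environment (before a nasal consonant) is not met → [i].
/b/ (between /i/ and /e/): no rule targets it → [b].
/e/ meets the environment for rule 2 (before a nasal consonant) → [ẽ].
/n/ stays [n].
/b/ — not in any rule's target class → [b].
/u/ (between /b/ and /f/) is in the target of rule 2 but the environment (before a nasal consonant) is not met → [u].
/f/ (between /u/ and /k/) is unaffected → [f].
Rule 1 applies to /k/ (between /f/ and /i/: before a front vowel) → [tʃ].
/i/ (word-final): rule 2 targets it, but not before a nasal consonant → unchanged [i].

[nibẽnbuftʃi]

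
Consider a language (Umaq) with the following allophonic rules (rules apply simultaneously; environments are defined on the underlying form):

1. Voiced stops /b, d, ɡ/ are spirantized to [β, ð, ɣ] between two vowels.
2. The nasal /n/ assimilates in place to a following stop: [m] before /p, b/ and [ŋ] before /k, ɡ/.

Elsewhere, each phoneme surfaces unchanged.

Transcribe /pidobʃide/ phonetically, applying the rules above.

/p/ — not in any rule's target class → [p].
/i/ (between /p/ and /d/) is unaffected → [i].
/d/ — between /i/ and /o/, between two vowels — surfaces as [ð] (rule 1).
/o/ — not in any rule's target class → [o].
/b/ (between /o/ and /ʃ/): rule 1 targets it, but not between two vowels → unchanged [b].
/ʃ/ stays [ʃ].
/i/ — not in any rule's target class → [i].
Rule 1 applies to /d/ (between /i/ and /e/: between two vowels) → [ð].
/e/ — not in any rule's target class → [e].

[piðobʃiðe]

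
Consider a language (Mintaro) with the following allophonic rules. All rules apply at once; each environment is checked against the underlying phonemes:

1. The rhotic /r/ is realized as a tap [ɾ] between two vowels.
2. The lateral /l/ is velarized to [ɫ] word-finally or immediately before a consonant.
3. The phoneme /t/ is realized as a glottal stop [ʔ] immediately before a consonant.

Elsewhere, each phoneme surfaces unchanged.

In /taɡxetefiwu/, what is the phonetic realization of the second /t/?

[t]

/t/ (between /e/ and /e/) is in the target of rule 3 but the environment (immediately before a consonant) is not met → [t].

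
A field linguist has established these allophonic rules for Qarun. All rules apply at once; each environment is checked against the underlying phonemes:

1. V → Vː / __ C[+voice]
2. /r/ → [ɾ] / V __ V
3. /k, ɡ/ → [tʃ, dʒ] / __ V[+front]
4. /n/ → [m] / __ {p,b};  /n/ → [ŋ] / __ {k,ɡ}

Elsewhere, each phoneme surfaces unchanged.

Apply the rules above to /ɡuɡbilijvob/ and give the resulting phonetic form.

/ɡ/ (word-initial) is in the target of rule 3 but the environment (before a front vowel) is not met → [ɡ].
/u/ (between /ɡ/ and /ɡ/) occurs before a voiced consonant → [uː] by rule 1.
/ɡ/ — between /u/ and /b/; rule 3 does not apply here → [ɡ].
/i/ meets the environment for rule 1 (before a voiced consonant) → [iː].
Rule 1 applies to /i/ (between /l/ and /j/: before a voiced consonant) → [iː].
/o/ — between /v/ and /b/, before a voiced consonant — surfaces as [oː] (rule 1).

[ɡuːɡbiːliːjvoːb]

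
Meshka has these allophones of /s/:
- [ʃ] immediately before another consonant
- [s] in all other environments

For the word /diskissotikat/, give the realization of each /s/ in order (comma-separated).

Occurrence 1 (position 3): immediately before another consonant → [ʃ].
Occurrence 2 (position 6): immediately before another consonant → [ʃ].
Occurrence 3 (position 7): no conditioning environment matches → elsewhere allophone [s].

[ʃ], [ʃ], [s]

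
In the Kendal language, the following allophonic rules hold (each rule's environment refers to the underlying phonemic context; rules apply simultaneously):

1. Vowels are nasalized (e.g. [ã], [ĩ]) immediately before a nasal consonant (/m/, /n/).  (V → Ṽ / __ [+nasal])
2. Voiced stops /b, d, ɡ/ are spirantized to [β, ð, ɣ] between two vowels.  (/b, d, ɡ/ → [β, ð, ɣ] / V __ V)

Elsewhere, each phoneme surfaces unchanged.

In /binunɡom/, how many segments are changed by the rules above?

Segments that undergo a rule: /i/ → [ĩ] (rule 1); /u/ → [ũ] (rule 1); /o/ → [õ] (rule 1).
All other segments surface unchanged.

3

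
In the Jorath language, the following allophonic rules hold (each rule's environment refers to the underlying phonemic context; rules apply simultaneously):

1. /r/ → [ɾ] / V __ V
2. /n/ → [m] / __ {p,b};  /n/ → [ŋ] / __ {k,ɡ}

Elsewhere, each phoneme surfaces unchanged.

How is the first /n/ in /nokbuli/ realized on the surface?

/n/ — word-initial; rule 2 does not apply here → [n].

[n]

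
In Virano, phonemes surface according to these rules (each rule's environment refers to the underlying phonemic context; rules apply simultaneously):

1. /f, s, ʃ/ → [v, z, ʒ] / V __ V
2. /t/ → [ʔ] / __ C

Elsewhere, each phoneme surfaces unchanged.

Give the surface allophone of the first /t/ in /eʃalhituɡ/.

/t/ (between /i/ and /u/) is in the target of rule 2 but the environment (immediately before a consonant) is not met → [t].

[t]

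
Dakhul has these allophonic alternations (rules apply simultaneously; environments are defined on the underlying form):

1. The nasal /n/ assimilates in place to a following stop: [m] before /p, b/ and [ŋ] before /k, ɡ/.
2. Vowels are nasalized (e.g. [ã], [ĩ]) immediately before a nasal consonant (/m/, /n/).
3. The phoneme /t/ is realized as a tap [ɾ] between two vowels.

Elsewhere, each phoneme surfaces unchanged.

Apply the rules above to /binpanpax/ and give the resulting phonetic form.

/b/ (word-initial): no rule targets it → [b].
Rule 2 applies to /i/ (between /b/ and /n/: before a nasal consonant) → [ĩ].
Rule 1 applies to /n/ (between /i/ and /p/: before a labial or velar stop) → [m].
/p/ stays [p].
Rule 2 applies to /a/ (between /p/ and /n/: before a nasal consonant) → [ã].
/n/ meets the environment for rule 1 (before a labial or velar stop) → [m].
/p/ (between /n/ and /a/) is unaffected → [p].
/a/ — between /p/ and /x/; rule 2 does not apply here → [a].
/x/ stays [x].

[bĩmpãmpax]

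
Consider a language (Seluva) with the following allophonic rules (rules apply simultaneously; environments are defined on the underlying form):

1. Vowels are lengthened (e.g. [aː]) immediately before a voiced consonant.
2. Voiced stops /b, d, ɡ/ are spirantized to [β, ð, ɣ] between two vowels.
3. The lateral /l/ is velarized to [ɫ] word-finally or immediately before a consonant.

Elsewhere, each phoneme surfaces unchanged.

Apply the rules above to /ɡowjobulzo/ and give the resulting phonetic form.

/ɡ/ (word-initial) is in the target of rule 2 but the environment (between two vowels) is not met → [ɡ].
/o/ meets the environment for rule 1 (before a voiced consonant) → [oː].
/w/ (between /o/ and /j/) is unaffected → [w].
/j/ (between /w/ and /o/) is unaffected → [j].
/o/ (between /j/ and /b/): before a voiced consonant, so rule 1 applies → [oː].
/b/ (between /o/ and /u/) occurs between two vowels → [β] by rule 2.
/u/ (between /b/ and /l/) occurs before a voiced consonant → [uː] by rule 1.
/l/ (between /u/ and /z/): word-finally or immediately before a consonant, so rule 3 applies → [ɫ].
/z/ — not in any rule's target class → [z].
/o/ — word-final; rule 1 does not apply here → [o].

[ɡoːwjoːβuːɫzo]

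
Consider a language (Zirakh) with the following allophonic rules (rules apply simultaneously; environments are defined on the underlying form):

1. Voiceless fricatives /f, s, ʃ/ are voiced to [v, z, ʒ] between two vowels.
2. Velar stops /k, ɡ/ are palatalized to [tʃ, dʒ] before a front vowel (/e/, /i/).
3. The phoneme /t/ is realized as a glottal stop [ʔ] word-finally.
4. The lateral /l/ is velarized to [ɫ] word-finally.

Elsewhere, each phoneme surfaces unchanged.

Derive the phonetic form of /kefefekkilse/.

[tʃevevektʃilse]

/k/ meets the environment for rule 2 (before a front vowel) → [tʃ].
/e/ (between /k/ and /f/) is unaffected → [e].
Rule 1 applies to /f/ (between /e/ and /e/: between two vowels) → [v].
/e/ — not in any rule's target class → [e].
Rule 1 applies to /f/ (between /e/ and /e/: between two vowels) → [v].
/e/ stays [e].
/k/ (between /e/ and /k/) is in the target of rule 2 but the environment (before a front vowel) is not met → [k].
Rule 2 applies to /k/ (between /k/ and /i/: before a front vowel) → [tʃ].
/i/ stays [i].
/l/ — between /i/ and /s/; rule 4 does not apply here → [l].
/s/ (between /l/ and /e/): rule 1 targets it, but not between two vowels → unchanged [s].
/e/ (word-final) is unaffected → [e].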